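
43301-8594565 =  - 8551264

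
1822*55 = 100210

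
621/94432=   621/94432= 0.01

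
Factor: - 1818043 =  - 227^1 * 8009^1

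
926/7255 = 926/7255 = 0.13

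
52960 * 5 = 264800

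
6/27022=3/13511= 0.00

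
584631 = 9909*59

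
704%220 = 44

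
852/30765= 284/10255 =0.03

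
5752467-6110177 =-357710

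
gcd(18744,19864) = 8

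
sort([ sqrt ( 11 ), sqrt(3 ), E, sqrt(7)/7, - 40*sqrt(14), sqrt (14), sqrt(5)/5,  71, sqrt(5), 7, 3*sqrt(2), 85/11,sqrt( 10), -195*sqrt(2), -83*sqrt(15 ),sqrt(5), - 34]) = [-83* sqrt (15),-195*sqrt( 2),- 40*sqrt( 14), - 34, sqrt(7)/7,sqrt (5)/5, sqrt (3), sqrt( 5), sqrt( 5 ), E, sqrt( 10 ), sqrt ( 11 ),  sqrt(14), 3*sqrt(2 ) , 7, 85/11, 71 ] 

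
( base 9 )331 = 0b100001111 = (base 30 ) 91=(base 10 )271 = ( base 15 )131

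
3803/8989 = 3803/8989 = 0.42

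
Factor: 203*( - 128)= - 25984 = - 2^7 * 7^1*29^1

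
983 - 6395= - 5412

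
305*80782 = 24638510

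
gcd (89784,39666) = 6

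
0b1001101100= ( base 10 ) 620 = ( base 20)1b0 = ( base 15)2b5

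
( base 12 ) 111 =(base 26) 61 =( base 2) 10011101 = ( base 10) 157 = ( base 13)C1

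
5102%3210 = 1892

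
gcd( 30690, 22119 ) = 3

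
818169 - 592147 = 226022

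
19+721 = 740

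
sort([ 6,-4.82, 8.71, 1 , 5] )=[ - 4.82, 1,  5,6, 8.71]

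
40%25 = 15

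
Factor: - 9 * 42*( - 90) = 34020 = 2^2*3^5*5^1*7^1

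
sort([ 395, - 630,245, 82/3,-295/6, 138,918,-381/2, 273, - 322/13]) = [-630,-381/2,  -  295/6,-322/13,82/3,138, 245,273, 395,  918]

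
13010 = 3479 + 9531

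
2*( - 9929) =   -  19858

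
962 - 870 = 92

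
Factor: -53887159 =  - 53887159^1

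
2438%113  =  65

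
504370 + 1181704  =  1686074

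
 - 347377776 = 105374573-452752349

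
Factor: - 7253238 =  - 2^1 * 3^1*1208873^1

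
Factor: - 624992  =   -2^5* 19531^1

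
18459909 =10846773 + 7613136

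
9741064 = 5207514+4533550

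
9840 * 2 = 19680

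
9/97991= 9/97991= 0.00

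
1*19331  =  19331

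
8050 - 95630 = -87580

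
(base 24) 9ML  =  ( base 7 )22500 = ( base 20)E6D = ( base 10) 5733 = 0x1665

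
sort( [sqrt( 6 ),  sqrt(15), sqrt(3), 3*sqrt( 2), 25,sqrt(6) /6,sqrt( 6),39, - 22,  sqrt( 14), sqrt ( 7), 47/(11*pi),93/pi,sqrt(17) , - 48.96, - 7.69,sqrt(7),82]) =[ - 48.96, - 22, - 7.69,sqrt(6)/6, 47/ (11* pi ),  sqrt( 3) , sqrt(6 ), sqrt( 6), sqrt( 7 ), sqrt( 7 ),sqrt(14 ),sqrt( 15), sqrt(17),3*sqrt( 2),  25, 93/pi, 39, 82 ]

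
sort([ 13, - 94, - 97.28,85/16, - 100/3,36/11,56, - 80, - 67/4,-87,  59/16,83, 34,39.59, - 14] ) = [ - 97.28, - 94, - 87,- 80, - 100/3,  -  67/4,- 14,36/11,59/16, 85/16,13, 34,39.59,  56, 83 ]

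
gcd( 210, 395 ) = 5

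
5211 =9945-4734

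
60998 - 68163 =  - 7165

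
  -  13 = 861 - 874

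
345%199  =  146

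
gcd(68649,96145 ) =7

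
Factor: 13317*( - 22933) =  - 305398761 = - 3^1*17^1 * 19^1 * 23^1*71^1 *193^1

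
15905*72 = 1145160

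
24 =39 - 15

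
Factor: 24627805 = 5^1  *137^1*  157^1 * 229^1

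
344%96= 56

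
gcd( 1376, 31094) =2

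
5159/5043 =5159/5043 = 1.02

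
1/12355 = 1/12355 = 0.00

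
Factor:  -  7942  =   - 2^1*11^1 *19^2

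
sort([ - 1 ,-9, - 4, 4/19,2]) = [ - 9, - 4, - 1  ,  4/19,2]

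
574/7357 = 82/1051=0.08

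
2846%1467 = 1379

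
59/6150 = 59/6150 = 0.01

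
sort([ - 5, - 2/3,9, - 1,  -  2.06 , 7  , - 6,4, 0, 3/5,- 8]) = [ - 8, -6 ,- 5, - 2.06, - 1,-2/3,0, 3/5,4 , 7,  9 ]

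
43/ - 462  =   - 43/462 = - 0.09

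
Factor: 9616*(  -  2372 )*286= - 6523417472 = -2^7*11^1*13^1*593^1*601^1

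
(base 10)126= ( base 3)11200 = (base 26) 4m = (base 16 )7E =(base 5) 1001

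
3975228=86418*46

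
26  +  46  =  72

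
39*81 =3159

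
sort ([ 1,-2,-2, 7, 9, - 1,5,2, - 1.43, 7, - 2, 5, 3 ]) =[ - 2, - 2, - 2, - 1.43, - 1,1, 2, 3, 5, 5, 7, 7, 9]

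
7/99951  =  7/99951 =0.00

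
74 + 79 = 153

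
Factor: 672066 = 2^1*3^2 * 37337^1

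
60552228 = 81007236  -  20455008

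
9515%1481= 629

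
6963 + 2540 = 9503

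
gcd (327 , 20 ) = 1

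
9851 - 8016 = 1835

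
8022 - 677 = 7345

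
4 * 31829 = 127316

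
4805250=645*7450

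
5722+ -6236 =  - 514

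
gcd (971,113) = 1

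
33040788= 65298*506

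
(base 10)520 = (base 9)637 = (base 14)292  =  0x208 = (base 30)HA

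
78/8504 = 39/4252 = 0.01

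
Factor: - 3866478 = - 2^1*3^1*7^1*11^1*8369^1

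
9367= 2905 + 6462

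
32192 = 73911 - 41719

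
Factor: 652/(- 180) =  - 163/45 = -3^(-2 )*5^( - 1)*163^1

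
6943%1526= 839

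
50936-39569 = 11367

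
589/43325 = 589/43325= 0.01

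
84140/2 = 42070 = 42070.00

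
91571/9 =91571/9 =10174.56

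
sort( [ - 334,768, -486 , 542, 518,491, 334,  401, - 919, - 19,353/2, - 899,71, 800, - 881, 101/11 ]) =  [ - 919, - 899, - 881, - 486 ,- 334, - 19,101/11, 71, 353/2, 334, 401, 491,518,  542, 768, 800 ]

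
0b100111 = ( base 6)103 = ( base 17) 25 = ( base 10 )39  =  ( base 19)21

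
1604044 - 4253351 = -2649307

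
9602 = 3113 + 6489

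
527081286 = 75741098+451340188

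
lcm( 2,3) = 6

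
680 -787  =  -107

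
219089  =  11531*19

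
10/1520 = 1/152 = 0.01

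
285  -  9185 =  - 8900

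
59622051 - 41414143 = 18207908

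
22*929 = 20438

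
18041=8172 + 9869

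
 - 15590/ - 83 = 187 + 69/83  =  187.83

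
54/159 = 18/53= 0.34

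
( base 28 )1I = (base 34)1C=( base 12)3a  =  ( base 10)46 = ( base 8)56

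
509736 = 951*536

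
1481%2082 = 1481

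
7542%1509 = 1506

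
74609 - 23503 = 51106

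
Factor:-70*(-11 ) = 770  =  2^1*5^1*7^1*11^1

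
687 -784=-97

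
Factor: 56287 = 7^1*11^1*17^1*43^1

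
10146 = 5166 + 4980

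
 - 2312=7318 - 9630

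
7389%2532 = 2325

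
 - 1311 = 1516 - 2827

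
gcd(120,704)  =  8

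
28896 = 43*672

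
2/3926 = 1/1963 = 0.00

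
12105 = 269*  45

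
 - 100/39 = -100/39 = -2.56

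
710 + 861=1571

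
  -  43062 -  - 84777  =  41715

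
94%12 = 10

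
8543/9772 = 8543/9772 =0.87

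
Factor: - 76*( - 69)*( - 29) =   -  152076 = -2^2*3^1*19^1*23^1*29^1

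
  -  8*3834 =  - 30672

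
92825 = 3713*25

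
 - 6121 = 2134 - 8255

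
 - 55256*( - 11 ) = 607816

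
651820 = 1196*545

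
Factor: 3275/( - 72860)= - 655/14572=- 2^(-2)*5^1*131^1*3643^ ( - 1 )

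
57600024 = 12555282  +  45044742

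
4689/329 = 14  +  83/329 = 14.25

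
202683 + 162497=365180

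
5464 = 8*683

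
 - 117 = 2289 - 2406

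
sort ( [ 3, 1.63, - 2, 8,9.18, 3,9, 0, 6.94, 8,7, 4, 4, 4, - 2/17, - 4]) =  [-4, - 2, - 2/17, 0, 1.63,  3, 3, 4,4, 4, 6.94, 7, 8,8, 9, 9.18 ] 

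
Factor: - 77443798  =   - 2^1 *349^1*110951^1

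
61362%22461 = 16440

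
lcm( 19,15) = 285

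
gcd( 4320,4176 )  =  144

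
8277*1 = 8277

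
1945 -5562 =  - 3617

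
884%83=54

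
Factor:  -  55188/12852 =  - 17^( - 1)*73^1 = -73/17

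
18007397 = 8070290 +9937107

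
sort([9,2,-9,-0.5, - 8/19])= [ - 9,-0.5, - 8/19, 2,9 ] 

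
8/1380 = 2/345 = 0.01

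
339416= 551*616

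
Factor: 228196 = 2^2*89^1*641^1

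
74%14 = 4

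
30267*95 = 2875365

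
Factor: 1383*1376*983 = 2^5*3^1*43^1*461^1*983^1=1870656864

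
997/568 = 997/568 =1.76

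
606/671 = 606/671 = 0.90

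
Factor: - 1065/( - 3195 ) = 1/3 = 3^(  -  1)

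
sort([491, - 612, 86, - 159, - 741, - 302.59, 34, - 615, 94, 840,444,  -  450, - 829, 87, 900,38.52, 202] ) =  [ - 829,  -  741, - 615, - 612, - 450, - 302.59, -159  ,  34,38.52,86, 87,94,202,444, 491, 840, 900]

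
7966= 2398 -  - 5568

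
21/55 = 21/55= 0.38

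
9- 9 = 0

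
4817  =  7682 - 2865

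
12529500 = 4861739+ 7667761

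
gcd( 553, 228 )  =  1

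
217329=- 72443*( - 3)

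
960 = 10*96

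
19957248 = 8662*2304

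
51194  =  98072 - 46878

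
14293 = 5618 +8675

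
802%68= 54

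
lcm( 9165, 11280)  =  146640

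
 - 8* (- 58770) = 470160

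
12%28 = 12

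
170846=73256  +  97590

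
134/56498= 67/28249  =  0.00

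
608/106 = 5 + 39/53 =5.74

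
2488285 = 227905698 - 225417413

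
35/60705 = 7/12141 = 0.00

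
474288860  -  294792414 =179496446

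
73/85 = 73/85 = 0.86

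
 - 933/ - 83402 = 933/83402 = 0.01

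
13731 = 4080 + 9651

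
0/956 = 0  =  0.00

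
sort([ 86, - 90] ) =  [ - 90,86] 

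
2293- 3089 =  - 796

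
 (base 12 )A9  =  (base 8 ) 201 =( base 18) 73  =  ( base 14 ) 93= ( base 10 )129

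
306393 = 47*6519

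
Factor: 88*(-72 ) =-6336 = -2^6*3^2*11^1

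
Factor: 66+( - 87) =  - 3^1*7^1 = -21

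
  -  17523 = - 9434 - 8089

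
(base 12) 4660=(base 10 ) 7848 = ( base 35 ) 6E8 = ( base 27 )AKI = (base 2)1111010101000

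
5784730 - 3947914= 1836816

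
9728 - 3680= 6048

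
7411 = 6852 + 559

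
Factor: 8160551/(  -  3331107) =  - 3^( - 2)*7^1*13^( - 1)*71^( - 1)*139^1*401^( - 1)*8387^1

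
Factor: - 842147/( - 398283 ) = 3^( - 1)* 132761^(-1)  *842147^1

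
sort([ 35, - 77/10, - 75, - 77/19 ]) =[ - 75, - 77/10,-77/19, 35]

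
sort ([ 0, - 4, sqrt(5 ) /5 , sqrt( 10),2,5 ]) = [-4,  0, sqrt(5) /5, 2,sqrt( 10), 5]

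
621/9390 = 207/3130   =  0.07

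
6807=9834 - 3027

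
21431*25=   535775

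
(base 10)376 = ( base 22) h2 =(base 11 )312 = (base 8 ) 570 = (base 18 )12G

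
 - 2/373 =-1 + 371/373 = - 0.01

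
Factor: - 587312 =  - 2^4*11^1*47^1*71^1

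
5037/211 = 23 + 184/211=23.87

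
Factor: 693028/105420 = 3^(- 1 )*5^( - 1)*53^1*251^( - 1)*467^1=24751/3765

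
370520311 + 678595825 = 1049116136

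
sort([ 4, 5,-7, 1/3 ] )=[ - 7, 1/3,  4  ,  5 ] 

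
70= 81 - 11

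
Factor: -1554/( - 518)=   3 = 3^1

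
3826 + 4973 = 8799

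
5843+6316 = 12159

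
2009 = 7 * 287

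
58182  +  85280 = 143462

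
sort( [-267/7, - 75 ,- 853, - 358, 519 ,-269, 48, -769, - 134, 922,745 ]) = [ - 853, - 769, - 358, -269, - 134,-75, - 267/7, 48, 519,745, 922]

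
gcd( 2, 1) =1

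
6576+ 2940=9516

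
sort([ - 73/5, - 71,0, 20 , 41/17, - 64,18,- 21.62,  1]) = [ - 71, - 64,-21.62, - 73/5  ,  0, 1, 41/17, 18,20]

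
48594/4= 24297/2 = 12148.50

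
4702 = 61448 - 56746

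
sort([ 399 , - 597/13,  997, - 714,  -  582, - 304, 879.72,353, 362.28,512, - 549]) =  [ - 714, - 582, - 549, - 304, - 597/13,353, 362.28,  399, 512, 879.72, 997]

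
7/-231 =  - 1/33 = - 0.03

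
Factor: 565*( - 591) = - 3^1 * 5^1*113^1*197^1 = - 333915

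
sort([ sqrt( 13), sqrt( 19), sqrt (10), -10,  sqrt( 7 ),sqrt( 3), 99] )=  [ - 10,sqrt(3),sqrt( 7), sqrt( 10),sqrt( 13 ),sqrt( 19), 99]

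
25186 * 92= 2317112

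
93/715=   93/715 = 0.13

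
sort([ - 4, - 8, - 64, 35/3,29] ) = [ -64,  -  8, - 4,35/3,29] 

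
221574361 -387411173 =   -  165836812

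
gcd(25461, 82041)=2829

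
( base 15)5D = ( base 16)58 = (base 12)74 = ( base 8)130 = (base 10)88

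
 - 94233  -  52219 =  - 146452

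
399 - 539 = - 140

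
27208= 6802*4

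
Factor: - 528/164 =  - 2^2*3^1*11^1*41^( - 1 ) = -132/41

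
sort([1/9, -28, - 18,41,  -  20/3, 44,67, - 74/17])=[-28, - 18, - 20/3, - 74/17,1/9 , 41, 44 , 67] 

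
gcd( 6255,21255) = 15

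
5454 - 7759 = -2305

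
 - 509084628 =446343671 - 955428299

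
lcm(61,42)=2562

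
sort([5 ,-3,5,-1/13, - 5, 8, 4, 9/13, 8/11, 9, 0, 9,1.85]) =[-5, - 3, - 1/13,0, 9/13 , 8/11, 1.85,4,5, 5, 8, 9,9 ]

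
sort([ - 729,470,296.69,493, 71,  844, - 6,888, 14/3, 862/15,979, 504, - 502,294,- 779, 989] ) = [ - 779, - 729,-502, - 6, 14/3,862/15,71 , 294 , 296.69, 470,493,504,844,888, 979,989 ] 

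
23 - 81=- 58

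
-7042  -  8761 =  - 15803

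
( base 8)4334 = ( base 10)2268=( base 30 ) 2FI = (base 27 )330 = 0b100011011100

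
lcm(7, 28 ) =28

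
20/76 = 5/19 = 0.26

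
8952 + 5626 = 14578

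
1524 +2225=3749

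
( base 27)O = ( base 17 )17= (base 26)O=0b11000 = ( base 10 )24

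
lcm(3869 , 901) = 65773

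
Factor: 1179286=2^1* 589643^1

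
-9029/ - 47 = 192 + 5/47  =  192.11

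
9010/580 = 901/58 = 15.53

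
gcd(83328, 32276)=4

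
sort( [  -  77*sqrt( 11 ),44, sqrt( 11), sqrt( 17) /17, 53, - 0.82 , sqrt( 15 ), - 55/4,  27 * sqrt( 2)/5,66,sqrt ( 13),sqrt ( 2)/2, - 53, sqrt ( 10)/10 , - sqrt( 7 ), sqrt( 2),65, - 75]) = [ - 77*sqrt(11),-75, - 53, - 55/4, - sqrt( 7),-0.82, sqrt( 17)/17, sqrt( 10 )/10, sqrt( 2) /2, sqrt( 2),sqrt(11 ), sqrt( 13), sqrt( 15 ),27  *  sqrt ( 2 ) /5,44,53,65, 66 ] 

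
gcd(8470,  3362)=2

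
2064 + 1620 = 3684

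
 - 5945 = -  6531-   -  586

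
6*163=978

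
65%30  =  5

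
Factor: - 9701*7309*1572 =-111462045348 = - 2^2*3^1*89^1*109^1*131^1*7309^1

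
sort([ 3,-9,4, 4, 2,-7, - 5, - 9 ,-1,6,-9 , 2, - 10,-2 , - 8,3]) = [ - 10,-9, - 9,-9 ,  -  8 , - 7, - 5 , - 2, -1 , 2, 2 , 3 , 3,4,4 , 6] 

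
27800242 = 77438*359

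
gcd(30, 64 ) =2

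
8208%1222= 876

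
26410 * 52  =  1373320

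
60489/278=217 + 163/278 = 217.59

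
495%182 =131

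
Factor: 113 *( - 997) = - 113^1*997^1 = -112661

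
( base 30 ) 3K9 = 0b110011101101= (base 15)ea9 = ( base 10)3309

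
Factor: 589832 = 2^3 * 17^1*  4337^1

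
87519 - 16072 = 71447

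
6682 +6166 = 12848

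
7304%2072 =1088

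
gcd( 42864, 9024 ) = 2256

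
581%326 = 255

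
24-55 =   -  31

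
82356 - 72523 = 9833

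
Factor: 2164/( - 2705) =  - 2^2*5^ ( - 1 ) = - 4/5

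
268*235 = 62980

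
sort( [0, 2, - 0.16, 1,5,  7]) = [ - 0.16, 0, 1, 2  ,  5, 7]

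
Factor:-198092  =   - 2^2*49523^1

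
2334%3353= 2334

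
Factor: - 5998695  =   - 3^1*5^1*399913^1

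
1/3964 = 1/3964=0.00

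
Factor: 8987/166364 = 43/796 = 2^( - 2 )*43^1*199^( - 1)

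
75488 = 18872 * 4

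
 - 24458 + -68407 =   -  92865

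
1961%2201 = 1961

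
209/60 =3 + 29/60= 3.48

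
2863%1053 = 757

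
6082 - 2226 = 3856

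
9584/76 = 2396/19 = 126.11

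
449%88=9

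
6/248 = 3/124 = 0.02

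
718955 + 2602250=3321205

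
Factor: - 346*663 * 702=-2^2*3^4*13^2*17^1*173^1=- 161037396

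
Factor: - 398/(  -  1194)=3^(-1) = 1/3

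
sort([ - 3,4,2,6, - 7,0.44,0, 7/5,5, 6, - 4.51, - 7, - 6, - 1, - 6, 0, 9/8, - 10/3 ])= [ - 7, - 7, - 6, - 6, - 4.51, - 10/3,-3, - 1,0,0,0.44 , 9/8,7/5,2, 4, 5, 6,  6 ] 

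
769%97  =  90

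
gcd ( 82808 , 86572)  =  3764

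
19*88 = 1672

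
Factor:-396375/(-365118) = 2^( - 1)*5^3 * 7^1*13^( - 1 )*31^ ( - 1 ) =875/806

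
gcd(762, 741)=3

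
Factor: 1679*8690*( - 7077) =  - 2^1 * 3^1*5^1 *7^1*11^1*23^1* 73^1*79^1*337^1 = - 103257039270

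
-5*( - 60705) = 303525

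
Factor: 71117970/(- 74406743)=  - 2^1*3^1*5^1 * 7^1  *11^1*17^1*1811^1*74406743^( - 1 ) 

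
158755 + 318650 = 477405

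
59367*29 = 1721643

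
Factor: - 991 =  - 991^1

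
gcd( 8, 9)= 1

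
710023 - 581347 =128676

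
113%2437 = 113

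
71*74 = 5254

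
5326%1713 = 187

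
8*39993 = 319944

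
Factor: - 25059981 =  - 3^1 * 2713^1*3079^1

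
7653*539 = 4124967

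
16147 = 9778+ 6369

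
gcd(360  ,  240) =120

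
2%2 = 0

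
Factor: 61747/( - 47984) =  - 2^( - 4)*7^1*2999^( - 1 ) * 8821^1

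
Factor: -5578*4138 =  - 23081764= - 2^2*2069^1*  2789^1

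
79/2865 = 79/2865 = 0.03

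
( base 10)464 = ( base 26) HM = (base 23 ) k4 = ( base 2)111010000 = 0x1d0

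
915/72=305/24 = 12.71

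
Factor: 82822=2^1 * 41411^1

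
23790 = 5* 4758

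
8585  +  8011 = 16596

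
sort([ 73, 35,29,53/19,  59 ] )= [ 53/19,29 , 35,59,73]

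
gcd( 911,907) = 1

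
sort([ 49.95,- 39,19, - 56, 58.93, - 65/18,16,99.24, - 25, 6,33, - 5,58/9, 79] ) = [ - 56, - 39, - 25, - 5, -65/18, 6, 58/9,16, 19, 33, 49.95,58.93,79, 99.24]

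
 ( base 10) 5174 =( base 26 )7h0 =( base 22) af4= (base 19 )E66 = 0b1010000110110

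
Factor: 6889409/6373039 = 31^2*67^1*107^1*6373039^( - 1) 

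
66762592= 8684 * 7688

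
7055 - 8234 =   -  1179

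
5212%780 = 532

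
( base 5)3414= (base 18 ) 18G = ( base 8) 744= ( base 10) 484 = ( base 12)344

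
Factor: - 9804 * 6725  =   - 65931900  =  - 2^2* 3^1*5^2*19^1*43^1*269^1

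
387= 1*387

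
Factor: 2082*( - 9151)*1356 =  - 25835029992 =- 2^3*3^2*113^1*347^1*9151^1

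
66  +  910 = 976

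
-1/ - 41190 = 1/41190 = 0.00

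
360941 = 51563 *7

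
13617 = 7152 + 6465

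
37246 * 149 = 5549654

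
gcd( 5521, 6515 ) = 1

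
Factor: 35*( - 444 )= - 2^2*3^1*5^1*7^1*37^1  =  -15540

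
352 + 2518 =2870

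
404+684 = 1088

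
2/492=1/246  =  0.00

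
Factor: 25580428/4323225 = 2^2  *  3^(- 1)*5^ ( - 2)*59^( - 1)*449^1*977^( -1 ) * 14243^1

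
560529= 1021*549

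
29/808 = 29/808 = 0.04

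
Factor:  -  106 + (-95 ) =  - 3^1 *67^1 = - 201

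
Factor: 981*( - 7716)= - 2^2*3^3*109^1*643^1= -7569396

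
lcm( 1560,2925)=23400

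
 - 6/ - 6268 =3/3134 = 0.00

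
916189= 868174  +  48015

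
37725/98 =384  +  93/98 = 384.95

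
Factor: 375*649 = 3^1*5^3*11^1*59^1= 243375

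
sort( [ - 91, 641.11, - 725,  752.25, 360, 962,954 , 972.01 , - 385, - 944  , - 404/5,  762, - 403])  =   [ - 944, - 725, - 403 , - 385, - 91, - 404/5, 360, 641.11, 752.25,  762, 954,962,972.01]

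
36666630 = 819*44770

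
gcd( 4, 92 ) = 4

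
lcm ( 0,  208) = 0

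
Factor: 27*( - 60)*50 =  -81000= - 2^3*3^4*5^3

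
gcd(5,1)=1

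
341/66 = 5+1/6 = 5.17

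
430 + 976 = 1406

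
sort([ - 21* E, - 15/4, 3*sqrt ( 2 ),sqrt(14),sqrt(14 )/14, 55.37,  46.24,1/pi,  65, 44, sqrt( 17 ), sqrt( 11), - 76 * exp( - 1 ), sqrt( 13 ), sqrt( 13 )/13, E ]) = [ - 21 * E, - 76*exp( - 1) , - 15/4, sqrt (14) /14,  sqrt ( 13 )/13  ,  1/pi,E,  sqrt(11), sqrt(13), sqrt( 14 ),sqrt ( 17), 3*sqrt(2),  44, 46.24,55.37, 65]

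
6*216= 1296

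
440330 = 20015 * 22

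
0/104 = 0  =  0.00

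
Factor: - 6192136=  - 2^3*774017^1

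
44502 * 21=934542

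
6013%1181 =108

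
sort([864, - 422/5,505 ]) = [ - 422/5,505,864]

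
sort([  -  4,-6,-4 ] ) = [  -  6,  -  4,-4]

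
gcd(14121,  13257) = 27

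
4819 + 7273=12092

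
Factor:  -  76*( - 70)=5320 = 2^3*5^1*7^1*19^1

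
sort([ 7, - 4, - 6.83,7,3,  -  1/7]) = [ - 6.83, - 4, - 1/7,3, 7,7]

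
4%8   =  4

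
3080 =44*70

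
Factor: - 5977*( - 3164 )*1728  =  32678601984 = 2^8*3^3*7^1*43^1*113^1*139^1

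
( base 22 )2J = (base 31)21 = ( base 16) 3F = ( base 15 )43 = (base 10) 63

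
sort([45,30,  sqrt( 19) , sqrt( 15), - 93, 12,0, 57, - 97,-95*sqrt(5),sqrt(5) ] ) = [-95*sqrt( 5) , - 97,  -  93, 0 , sqrt(  5), sqrt(15),sqrt( 19),12,30,45,57 ] 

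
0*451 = 0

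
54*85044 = 4592376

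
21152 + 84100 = 105252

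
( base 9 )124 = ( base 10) 103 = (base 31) 3A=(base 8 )147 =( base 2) 1100111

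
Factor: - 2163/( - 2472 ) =2^( - 3)*7^1 = 7/8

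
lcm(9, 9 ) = 9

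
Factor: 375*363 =3^2*5^3*11^2 = 136125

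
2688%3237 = 2688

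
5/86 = 5/86=0.06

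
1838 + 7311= 9149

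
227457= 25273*9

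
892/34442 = 446/17221 = 0.03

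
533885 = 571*935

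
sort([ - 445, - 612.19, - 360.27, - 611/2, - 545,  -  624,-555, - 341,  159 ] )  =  [ - 624, - 612.19, - 555,  -  545,-445 ,  -  360.27, - 341, - 611/2  ,  159 ]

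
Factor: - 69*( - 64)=2^6  *  3^1 * 23^1 = 4416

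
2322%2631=2322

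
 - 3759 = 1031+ - 4790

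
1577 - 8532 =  - 6955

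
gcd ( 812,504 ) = 28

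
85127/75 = 85127/75 = 1135.03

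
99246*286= 28384356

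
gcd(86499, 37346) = 1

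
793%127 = 31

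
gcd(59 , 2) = 1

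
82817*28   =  2318876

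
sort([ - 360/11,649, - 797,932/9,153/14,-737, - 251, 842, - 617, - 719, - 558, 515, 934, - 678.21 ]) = [ - 797, - 737, - 719 , - 678.21, - 617,  -  558,  -  251, - 360/11, 153/14, 932/9, 515, 649, 842 , 934]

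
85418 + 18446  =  103864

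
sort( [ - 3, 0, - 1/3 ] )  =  [ - 3, - 1/3,0]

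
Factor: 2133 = 3^3*79^1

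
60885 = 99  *615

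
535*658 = 352030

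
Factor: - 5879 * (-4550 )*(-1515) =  - 2^1*3^1*5^3*7^1*13^1 *101^1*5879^1 = - 40525416750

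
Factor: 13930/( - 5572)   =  -2^(  -  1)*5^1 = - 5/2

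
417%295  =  122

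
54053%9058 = 8763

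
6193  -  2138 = 4055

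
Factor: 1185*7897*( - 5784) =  - 2^3*3^2*5^1*53^1*79^1 * 149^1*241^1 = -54126353880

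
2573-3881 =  - 1308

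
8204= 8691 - 487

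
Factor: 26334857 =577^1 *45641^1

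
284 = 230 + 54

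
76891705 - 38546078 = 38345627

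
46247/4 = 46247/4 = 11561.75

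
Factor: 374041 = 374041^1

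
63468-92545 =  - 29077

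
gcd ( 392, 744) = 8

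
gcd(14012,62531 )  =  1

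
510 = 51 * 10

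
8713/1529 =8713/1529= 5.70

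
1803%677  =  449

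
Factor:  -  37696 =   -  2^6*19^1 *31^1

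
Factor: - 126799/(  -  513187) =23^1*37^1*149^1*193^( - 1)*2659^ ( - 1)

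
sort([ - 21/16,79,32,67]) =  [ - 21/16,32,  67,79] 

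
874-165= 709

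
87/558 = 29/186=0.16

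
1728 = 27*64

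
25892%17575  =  8317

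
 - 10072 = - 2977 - 7095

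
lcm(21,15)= 105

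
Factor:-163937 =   -  29^1*5653^1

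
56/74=28/37 = 0.76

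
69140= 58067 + 11073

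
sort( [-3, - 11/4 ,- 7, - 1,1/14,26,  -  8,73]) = [ - 8, - 7, - 3, - 11/4, - 1, 1/14 , 26 , 73]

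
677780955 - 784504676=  - 106723721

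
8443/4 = 2110 + 3/4 = 2110.75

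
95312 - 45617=49695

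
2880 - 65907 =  - 63027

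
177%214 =177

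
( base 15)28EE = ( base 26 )CPC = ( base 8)21106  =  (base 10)8774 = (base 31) 941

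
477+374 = 851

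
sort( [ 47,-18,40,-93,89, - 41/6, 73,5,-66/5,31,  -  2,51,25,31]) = [ - 93, - 18,-66/5, - 41/6,-2, 5, 25,31,31,40,47 , 51, 73, 89 ]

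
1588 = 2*794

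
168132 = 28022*6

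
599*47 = 28153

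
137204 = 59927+77277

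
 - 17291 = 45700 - 62991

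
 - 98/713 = -1 + 615/713 = - 0.14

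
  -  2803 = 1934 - 4737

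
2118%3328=2118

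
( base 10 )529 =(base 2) 1000010001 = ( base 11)441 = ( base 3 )201121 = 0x211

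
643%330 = 313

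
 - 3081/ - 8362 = 3081/8362 = 0.37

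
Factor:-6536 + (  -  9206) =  - 2^1*17^1*463^1 = - 15742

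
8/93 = 8/93 = 0.09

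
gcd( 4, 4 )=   4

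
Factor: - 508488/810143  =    -  2^3*3^1*433^ (- 1 ) * 1871^(  -  1)*21187^1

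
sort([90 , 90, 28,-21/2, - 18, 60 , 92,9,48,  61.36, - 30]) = [ - 30, - 18, - 21/2,9, 28, 48, 60, 61.36, 90  ,  90,  92] 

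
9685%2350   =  285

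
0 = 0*40148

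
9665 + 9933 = 19598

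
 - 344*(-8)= 2752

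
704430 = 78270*9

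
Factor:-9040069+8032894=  - 3^1*5^2*13^1*1033^1 = - 1007175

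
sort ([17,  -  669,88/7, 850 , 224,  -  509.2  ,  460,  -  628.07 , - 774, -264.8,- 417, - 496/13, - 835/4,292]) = [ - 774 ,  -  669, - 628.07,  -  509.2, - 417, - 264.8, - 835/4, - 496/13,88/7,17, 224,292,460,850 ]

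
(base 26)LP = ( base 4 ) 20323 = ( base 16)23b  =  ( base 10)571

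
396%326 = 70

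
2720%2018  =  702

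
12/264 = 1/22= 0.05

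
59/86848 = 1/1472 =0.00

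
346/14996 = 173/7498= 0.02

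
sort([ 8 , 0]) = [ 0, 8 ]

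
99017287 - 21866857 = 77150430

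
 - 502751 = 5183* (-97 )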